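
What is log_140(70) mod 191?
15

Baby-step giant-step with step n = ⌈√191⌉ = 14.
Baby steps 140^j mod 191 (j:value) for j=0..13: 0:1, 1:140, 2:118, 3:94, 4:172, 5:14, 6:50, 7:124, 8:170, 9:116, 10:5, 11:127, 12:17, 13:88.
Giant-step multiplier: 140^(-14) ≡ 140^(190-14) = 140^176 ≡ 2 (mod 191).
Giant steps γ_i = 70·2^i mod 191: γ_0=70, γ_1=140 (in table at j=1).
x = i·n + j = 1·14 + 1 = 15.
Check: 140^15 ≡ 70 (mod 191).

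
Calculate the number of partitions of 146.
27517052599

p(n) counts ways to write n as a sum of positive integers (order ignored).
Euler's pentagonal recurrence: p(k) = p(k-1) + p(k-2) - p(k-5) - p(k-7) + p(k-12) + p(k-15) - ... (offsets j(3j∓1)/2, signs ++--, p(0)=1, p(<0)=0).
DP table for k = 0..145: p(0)=1, p(1)=1, p(2)=2, p(3)=3, p(4)=5, p(5)=7, p(6)=11, p(7)=15, p(8)=22, p(9)=30, p(10)=42, p(11)=56, p(12)=77, p(13)=101, p(14)=135, p(15)=176, p(16)=231, p(17)=297, p(18)=385, p(19)=490, p(20)=627, p(21)=792, p(22)=1002, p(23)=1255, p(24)=1575, p(25)=1958, p(26)=2436, p(27)=3010, p(28)=3718, p(29)=4565, p(30)=5604, p(31)=6842, p(32)=8349, p(33)=10143, p(34)=12310, p(35)=14883, p(36)=17977, p(37)=21637, p(38)=26015, p(39)=31185, p(40)=37338, p(41)=44583, p(42)=53174, p(43)=63261, p(44)=75175, p(45)=89134, p(46)=105558, p(47)=124754, p(48)=147273, p(49)=173525, p(50)=204226, p(51)=239943, p(52)=281589, p(53)=329931, p(54)=386155, p(55)=451276, p(56)=526823, p(57)=614154, p(58)=715220, p(59)=831820, p(60)=966467, p(61)=1121505, p(62)=1300156, p(63)=1505499, p(64)=1741630, p(65)=2012558, p(66)=2323520, p(67)=2679689, p(68)=3087735, p(69)=3554345, p(70)=4087968, p(71)=4697205, p(72)=5392783, p(73)=6185689, p(74)=7089500, p(75)=8118264, p(76)=9289091, p(77)=10619863, p(78)=12132164, p(79)=13848650, p(80)=15796476, p(81)=18004327, p(82)=20506255, p(83)=23338469, p(84)=26543660, p(85)=30167357, p(86)=34262962, p(87)=38887673, p(88)=44108109, p(89)=49995925, p(90)=56634173, p(91)=64112359, p(92)=72533807, p(93)=82010177, p(94)=92669720, p(95)=104651419, p(96)=118114304, p(97)=133230930, p(98)=150198136, p(99)=169229875, p(100)=190569292, p(101)=214481126, p(102)=241265379, p(103)=271248950, p(104)=304801365, p(105)=342325709, p(106)=384276336, p(107)=431149389, p(108)=483502844, p(109)=541946240, p(110)=607163746, p(111)=679903203, p(112)=761002156, p(113)=851376628, p(114)=952050665, p(115)=1064144451, p(116)=1188908248, p(117)=1327710076, p(118)=1482074143, p(119)=1653668665, p(120)=1844349560, p(121)=2056148051, p(122)=2291320912, p(123)=2552338241, p(124)=2841940500, p(125)=3163127352, p(126)=3519222692, p(127)=3913864295, p(128)=4351078600, p(129)=4835271870, p(130)=5371315400, p(131)=5964539504, p(132)=6620830889, p(133)=7346629512, p(134)=8149040695, p(135)=9035836076, p(136)=10015581680, p(137)=11097645016, p(138)=12292341831, p(139)=13610949895, p(140)=15065878135, p(141)=16670689208, p(142)=18440293320, p(143)=20390982757, p(144)=22540654445, p(145)=24908858009.
Final step: p(146) = p(145) + p(144) - p(141) - p(139) + p(134) + p(131) - p(124) - p(120) + p(111) + p(106) - p(95) - p(89) + p(76) + p(69) - p(54) - p(46) + p(29) + p(20) - p(1)
= 24908858009 + 22540654445 - 16670689208 - 13610949895 + 8149040695 + 5964539504 - 2841940500 - 1844349560 + 679903203 + 384276336 - 104651419 - 49995925 + 9289091 + 3554345 - 386155 - 105558 + 4565 + 627 - 1
= 27517052599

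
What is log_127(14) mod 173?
152

Baby-step giant-step with step n = ⌈√173⌉ = 14.
Baby steps 127^j mod 173 (j:value) for j=0..13: 0:1, 1:127, 2:40, 3:63, 4:43, 5:98, 6:163, 7:114, 8:119, 9:62, 10:89, 11:58, 12:100, 13:71.
Giant-step multiplier: 127^(-14) ≡ 127^(172-14) = 127^158 ≡ 33 (mod 173).
Giant steps γ_i = 14·33^i mod 173: γ_0=14, γ_1=116, γ_2=22, γ_3=34, γ_4=84, γ_5=4, γ_6=132, γ_7=31, γ_8=158, γ_9=24, γ_10=100 (in table at j=12).
x = i·n + j = 10·14 + 12 = 152.
Check: 127^152 ≡ 14 (mod 173).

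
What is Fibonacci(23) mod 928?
817

Matrix identity: Q^n = [[F_(n+1), F_n], [F_n, F_(n-1)]] with Q = [[1,1],[1,0]].
n = 23 = 10111₂. Square-and-multiply, entries mod 928:
Q^1 = [[1,1],[1,0]]
Q^2 = (Q^1)² = [[2,1],[1,1]]
Q^5 = (Q^2)²·Q = [[8,5],[5,3]]
Q^11 = (Q^5)²·Q = [[144,89],[89,55]]
Q^23 = (Q^11)²·Q = [[896,817],[817,79]]
F_23 mod 928 = Q^23[0][1] = 817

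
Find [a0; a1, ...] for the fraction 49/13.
[3; 1, 3, 3]

Euclidean algorithm steps:
49 = 3 × 13 + 10
13 = 1 × 10 + 3
10 = 3 × 3 + 1
3 = 3 × 1 + 0
Continued fraction: [3; 1, 3, 3]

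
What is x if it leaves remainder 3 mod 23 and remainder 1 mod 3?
49

Using Chinese Remainder Theorem:
M = 23 × 3 = 69
M1 = 3, M2 = 23
y1 = 3^(-1) mod 23 = 8
y2 = 23^(-1) mod 3 = 2
x = (3×3×8 + 1×23×2) mod 69 = 49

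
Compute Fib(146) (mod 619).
180

Matrix identity: Q^n = [[F_(n+1), F_n], [F_n, F_(n-1)]] with Q = [[1,1],[1,0]].
n = 146 = 10010010₂. Square-and-multiply, entries mod 619:
Q^1 = [[1,1],[1,0]]
Q^2 = (Q^1)² = [[2,1],[1,1]]
Q^4 = (Q^2)² = [[5,3],[3,2]]
Q^9 = (Q^4)²·Q = [[55,34],[34,21]]
Q^18 = (Q^9)² = [[467,108],[108,359]]
Q^36 = (Q^18)² = [[104,72],[72,32]]
Q^73 = (Q^36)²·Q = [[413,525],[525,507]]
Q^146 = (Q^73)² = [[514,180],[180,334]]
F_146 mod 619 = Q^146[0][1] = 180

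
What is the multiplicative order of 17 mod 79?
26

79 is prime, so ord(17) divides φ(79) = 78.
Divisors of 78: 1, 2, 3, 6, 13, 26, 39, 78.
Repeated squaring: 17^1 ≡ 17, 17^2 ≡ 52, 17^4 ≡ 18, 17^8 ≡ 8, 17^16 ≡ 64, 17^32 ≡ 67, 17^64 ≡ 65 (mod 79).
Test 17^d mod 79 for each divisor d in increasing order:
17^1 ≡ 17
17^2 ≡ 52
17^3 = 17^2·17^1 ≡ 15
17^6 = 17^4·17^2 ≡ 67
17^13 = 17^8·17^4·17^1 ≡ 78
17^26 = 17^16·17^8·17^2 ≡ 1  ← first divisor giving 1
The order is 26.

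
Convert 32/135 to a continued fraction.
[0; 4, 4, 1, 1, 3]

Euclidean algorithm steps:
32 = 0 × 135 + 32
135 = 4 × 32 + 7
32 = 4 × 7 + 4
7 = 1 × 4 + 3
4 = 1 × 3 + 1
3 = 3 × 1 + 0
Continued fraction: [0; 4, 4, 1, 1, 3]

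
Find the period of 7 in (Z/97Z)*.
96

97 is prime, so ord(7) divides φ(97) = 96.
Divisors of 96: 1, 2, 3, 4, 6, 8, 12, 16, 24, 32, 48, 96.
Repeated squaring: 7^1 ≡ 7, 7^2 ≡ 49, 7^4 ≡ 73, 7^8 ≡ 91, 7^16 ≡ 36, 7^32 ≡ 35, 7^64 ≡ 61 (mod 97).
Test 7^d mod 97 for each divisor d in increasing order:
7^1 ≡ 7
7^2 ≡ 49
7^3 = 7^2·7^1 ≡ 52
7^4 ≡ 73
7^6 = 7^4·7^2 ≡ 85
7^8 ≡ 91
7^12 = 7^8·7^4 ≡ 47
7^16 ≡ 36
7^24 = 7^16·7^8 ≡ 75
7^32 ≡ 35
7^48 = 7^32·7^16 ≡ 96
7^96 = 7^64·7^32 ≡ 1  ← first divisor giving 1
The order is 96.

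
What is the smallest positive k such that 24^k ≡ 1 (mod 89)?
88

89 is prime, so ord(24) divides φ(89) = 88.
Divisors of 88: 1, 2, 4, 8, 11, 22, 44, 88.
Repeated squaring: 24^1 ≡ 24, 24^2 ≡ 42, 24^4 ≡ 73, 24^8 ≡ 78, 24^16 ≡ 32, 24^32 ≡ 45, 24^64 ≡ 67 (mod 89).
Test 24^d mod 89 for each divisor d in increasing order:
24^1 ≡ 24
24^2 ≡ 42
24^4 ≡ 73
24^8 ≡ 78
24^11 = 24^8·24^2·24^1 ≡ 37
24^22 = 24^16·24^4·24^2 ≡ 34
24^44 = 24^32·24^8·24^4 ≡ 88
24^88 = 24^64·24^16·24^8 ≡ 1  ← first divisor giving 1
The order is 88.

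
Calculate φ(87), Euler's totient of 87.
56

87 = 3 × 29
φ(n) = n × ∏(1 - 1/p) for each prime p dividing n
φ(87) = 87 × (1 - 1/3) × (1 - 1/29) = 56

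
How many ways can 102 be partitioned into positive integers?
241265379

p(n) counts ways to write n as a sum of positive integers (order ignored).
Euler's pentagonal recurrence: p(k) = p(k-1) + p(k-2) - p(k-5) - p(k-7) + p(k-12) + p(k-15) - ... (offsets j(3j∓1)/2, signs ++--, p(0)=1, p(<0)=0).
DP table for k = 0..101: p(0)=1, p(1)=1, p(2)=2, p(3)=3, p(4)=5, p(5)=7, p(6)=11, p(7)=15, p(8)=22, p(9)=30, p(10)=42, p(11)=56, p(12)=77, p(13)=101, p(14)=135, p(15)=176, p(16)=231, p(17)=297, p(18)=385, p(19)=490, p(20)=627, p(21)=792, p(22)=1002, p(23)=1255, p(24)=1575, p(25)=1958, p(26)=2436, p(27)=3010, p(28)=3718, p(29)=4565, p(30)=5604, p(31)=6842, p(32)=8349, p(33)=10143, p(34)=12310, p(35)=14883, p(36)=17977, p(37)=21637, p(38)=26015, p(39)=31185, p(40)=37338, p(41)=44583, p(42)=53174, p(43)=63261, p(44)=75175, p(45)=89134, p(46)=105558, p(47)=124754, p(48)=147273, p(49)=173525, p(50)=204226, p(51)=239943, p(52)=281589, p(53)=329931, p(54)=386155, p(55)=451276, p(56)=526823, p(57)=614154, p(58)=715220, p(59)=831820, p(60)=966467, p(61)=1121505, p(62)=1300156, p(63)=1505499, p(64)=1741630, p(65)=2012558, p(66)=2323520, p(67)=2679689, p(68)=3087735, p(69)=3554345, p(70)=4087968, p(71)=4697205, p(72)=5392783, p(73)=6185689, p(74)=7089500, p(75)=8118264, p(76)=9289091, p(77)=10619863, p(78)=12132164, p(79)=13848650, p(80)=15796476, p(81)=18004327, p(82)=20506255, p(83)=23338469, p(84)=26543660, p(85)=30167357, p(86)=34262962, p(87)=38887673, p(88)=44108109, p(89)=49995925, p(90)=56634173, p(91)=64112359, p(92)=72533807, p(93)=82010177, p(94)=92669720, p(95)=104651419, p(96)=118114304, p(97)=133230930, p(98)=150198136, p(99)=169229875, p(100)=190569292, p(101)=214481126.
Final step: p(102) = p(101) + p(100) - p(97) - p(95) + p(90) + p(87) - p(80) - p(76) + p(67) + p(62) - p(51) - p(45) + p(32) + p(25) - p(10) - p(2)
= 214481126 + 190569292 - 133230930 - 104651419 + 56634173 + 38887673 - 15796476 - 9289091 + 2679689 + 1300156 - 239943 - 89134 + 8349 + 1958 - 42 - 2
= 241265379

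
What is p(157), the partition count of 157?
80630964769

p(n) counts ways to write n as a sum of positive integers (order ignored).
Euler's pentagonal recurrence: p(k) = p(k-1) + p(k-2) - p(k-5) - p(k-7) + p(k-12) + p(k-15) - ... (offsets j(3j∓1)/2, signs ++--, p(0)=1, p(<0)=0).
DP table for k = 0..156: p(0)=1, p(1)=1, p(2)=2, p(3)=3, p(4)=5, p(5)=7, p(6)=11, p(7)=15, p(8)=22, p(9)=30, p(10)=42, p(11)=56, p(12)=77, p(13)=101, p(14)=135, p(15)=176, p(16)=231, p(17)=297, p(18)=385, p(19)=490, p(20)=627, p(21)=792, p(22)=1002, p(23)=1255, p(24)=1575, p(25)=1958, p(26)=2436, p(27)=3010, p(28)=3718, p(29)=4565, p(30)=5604, p(31)=6842, p(32)=8349, p(33)=10143, p(34)=12310, p(35)=14883, p(36)=17977, p(37)=21637, p(38)=26015, p(39)=31185, p(40)=37338, p(41)=44583, p(42)=53174, p(43)=63261, p(44)=75175, p(45)=89134, p(46)=105558, p(47)=124754, p(48)=147273, p(49)=173525, p(50)=204226, p(51)=239943, p(52)=281589, p(53)=329931, p(54)=386155, p(55)=451276, p(56)=526823, p(57)=614154, p(58)=715220, p(59)=831820, p(60)=966467, p(61)=1121505, p(62)=1300156, p(63)=1505499, p(64)=1741630, p(65)=2012558, p(66)=2323520, p(67)=2679689, p(68)=3087735, p(69)=3554345, p(70)=4087968, p(71)=4697205, p(72)=5392783, p(73)=6185689, p(74)=7089500, p(75)=8118264, p(76)=9289091, p(77)=10619863, p(78)=12132164, p(79)=13848650, p(80)=15796476, p(81)=18004327, p(82)=20506255, p(83)=23338469, p(84)=26543660, p(85)=30167357, p(86)=34262962, p(87)=38887673, p(88)=44108109, p(89)=49995925, p(90)=56634173, p(91)=64112359, p(92)=72533807, p(93)=82010177, p(94)=92669720, p(95)=104651419, p(96)=118114304, p(97)=133230930, p(98)=150198136, p(99)=169229875, p(100)=190569292, p(101)=214481126, p(102)=241265379, p(103)=271248950, p(104)=304801365, p(105)=342325709, p(106)=384276336, p(107)=431149389, p(108)=483502844, p(109)=541946240, p(110)=607163746, p(111)=679903203, p(112)=761002156, p(113)=851376628, p(114)=952050665, p(115)=1064144451, p(116)=1188908248, p(117)=1327710076, p(118)=1482074143, p(119)=1653668665, p(120)=1844349560, p(121)=2056148051, p(122)=2291320912, p(123)=2552338241, p(124)=2841940500, p(125)=3163127352, p(126)=3519222692, p(127)=3913864295, p(128)=4351078600, p(129)=4835271870, p(130)=5371315400, p(131)=5964539504, p(132)=6620830889, p(133)=7346629512, p(134)=8149040695, p(135)=9035836076, p(136)=10015581680, p(137)=11097645016, p(138)=12292341831, p(139)=13610949895, p(140)=15065878135, p(141)=16670689208, p(142)=18440293320, p(143)=20390982757, p(144)=22540654445, p(145)=24908858009, p(146)=27517052599, p(147)=30388671978, p(148)=33549419497, p(149)=37027355200, p(150)=40853235313, p(151)=45060624582, p(152)=49686288421, p(153)=54770336324, p(154)=60356673280, p(155)=66493182097, p(156)=73232243759.
Final step: p(157) = p(156) + p(155) - p(152) - p(150) + p(145) + p(142) - p(135) - p(131) + p(122) + p(117) - p(106) - p(100) + p(87) + p(80) - p(65) - p(57) + p(40) + p(31) - p(12) - p(2)
= 73232243759 + 66493182097 - 49686288421 - 40853235313 + 24908858009 + 18440293320 - 9035836076 - 5964539504 + 2291320912 + 1327710076 - 384276336 - 190569292 + 38887673 + 15796476 - 2012558 - 614154 + 37338 + 6842 - 77 - 2
= 80630964769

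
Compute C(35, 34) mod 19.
16

Using Lucas' theorem:
Write n=35 and k=34 in base 19:
n in base 19: [1, 16]
k in base 19: [1, 15]
C(35,34) mod 19 = ∏ C(n_i, k_i) mod 19
Digit binomials (mod 19): C(1,1) = 1; C(16,15) = 16
Product: 1 × 16 = 16 ≡ 16 (mod 19)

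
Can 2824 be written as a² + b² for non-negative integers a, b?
18² + 50² (a=18, b=50)

Factorization: 2824 = 2^3 × 353
By Fermat: n is sum of two squares iff every prime p ≡ 3 (mod 4) appears to even power.
All primes ≡ 3 (mod 4) appear to even power.
Search a = 0, 1, 2, … for 2824 - a² a perfect square: first hit at a = 18: 2824 - 324 = 2500 = 50².
2824 = 18² + 50² = 324 + 2500 ✓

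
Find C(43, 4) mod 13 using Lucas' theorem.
1

Using Lucas' theorem:
Write n=43 and k=4 in base 13:
n in base 13: [3, 4]
k in base 13: [0, 4]
C(43,4) mod 13 = ∏ C(n_i, k_i) mod 13
Digit binomials (mod 13): C(3,0) = 1; C(4,4) = 1
Product: 1 × 1 = 1 ≡ 1 (mod 13)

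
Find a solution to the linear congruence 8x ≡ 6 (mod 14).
x ≡ 6 (mod 7)

gcd(8, 14) = 2, which divides 6, so solutions exist.
Divide through by 2: 4x ≡ 3 (mod 7).
Find 4^(-1) mod 7 by the extended Euclidean algorithm:
7 = 1 × 4 + 3  ⟹  3 = (1)·7 + (-1)·4
4 = 1 × 3 + 1  ⟹  1 = (-1)·7 + (2)·4
So (2)·4 ≡ 1 (mod 7), i.e. 4^(-1) ≡ 2 (mod 7).
x ≡ 2 × 3 = 6 ≡ 6 (mod 7).
Check: 8 × 6 = 48 ≡ 6 (mod 14).
x ≡ 6 (mod 7), giving 2 solutions mod 14.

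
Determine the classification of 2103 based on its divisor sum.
deficient

Proper divisors of 2103: sum = 1 + 3 + 701 = 705
Since 705 < 2103, 2103 is deficient.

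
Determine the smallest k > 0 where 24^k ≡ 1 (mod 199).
18

199 is prime, so ord(24) divides φ(199) = 198.
Divisors of 198: 1, 2, 3, 6, 9, 11, 18, 22, 33, 66, 99, 198.
Repeated squaring: 24^1 ≡ 24, 24^2 ≡ 178, 24^4 ≡ 43, 24^8 ≡ 58, 24^16 ≡ 180, 24^32 ≡ 162, 24^64 ≡ 175, 24^128 ≡ 178 (mod 199).
Test 24^d mod 199 for each divisor d in increasing order:
24^1 ≡ 24
24^2 ≡ 178
24^3 = 24^2·24^1 ≡ 93
24^6 = 24^4·24^2 ≡ 92
24^9 = 24^8·24^1 ≡ 198
24^11 = 24^8·24^2·24^1 ≡ 21
24^18 = 24^16·24^2 ≡ 1  ← first divisor giving 1
The order is 18.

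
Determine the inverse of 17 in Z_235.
83

gcd(17, 235) = 1, so the inverse exists.
Extended Euclidean algorithm on (235, 17):
235 = 13 × 17 + 14  ⟹  14 = (1)·235 + (-13)·17
17 = 1 × 14 + 3  ⟹  3 = (-1)·235 + (14)·17
14 = 4 × 3 + 2  ⟹  2 = (5)·235 + (-69)·17
3 = 1 × 2 + 1  ⟹  1 = (-6)·235 + (83)·17
So (83)·17 ≡ 1 (mod 235), i.e. 17^(-1) ≡ 83 (mod 235).
Check: 17 × 83 = 1411 ≡ 1 (mod 235)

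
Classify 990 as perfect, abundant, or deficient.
abundant

Proper divisors of 990: sum = 1 + 2 + 3 + 5 + 6 + 9 + 10 + 11 + ... + 165 + 198 + 330 + 495 (23 divisors) = 1818
Since 1818 > 990, 990 is abundant.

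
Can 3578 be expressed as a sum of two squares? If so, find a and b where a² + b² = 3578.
37² + 47² (a=37, b=47)

Factorization: 3578 = 2 × 1789
By Fermat: n is sum of two squares iff every prime p ≡ 3 (mod 4) appears to even power.
All primes ≡ 3 (mod 4) appear to even power.
Search a = 0, 1, 2, … for 3578 - a² a perfect square: first hit at a = 37: 3578 - 1369 = 2209 = 47².
3578 = 37² + 47² = 1369 + 2209 ✓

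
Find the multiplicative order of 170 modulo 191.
95

191 is prime, so ord(170) divides φ(191) = 190.
Divisors of 190: 1, 2, 5, 10, 19, 38, 95, 190.
Repeated squaring: 170^1 ≡ 170, 170^2 ≡ 59, 170^4 ≡ 43, 170^8 ≡ 130, 170^16 ≡ 92, 170^32 ≡ 60, 170^64 ≡ 162, 170^128 ≡ 77 (mod 191).
Test 170^d mod 191 for each divisor d in increasing order:
170^1 ≡ 170
170^2 ≡ 59
170^5 = 170^4·170^1 ≡ 52
170^10 = 170^8·170^2 ≡ 30
170^19 = 170^16·170^2·170^1 ≡ 39
170^38 = 170^32·170^4·170^2 ≡ 184
170^95 = 170^64·170^16·170^8·170^4·170^2·170^1 ≡ 1  ← first divisor giving 1
The order is 95.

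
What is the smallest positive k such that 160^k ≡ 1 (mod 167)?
166

167 is prime, so ord(160) divides φ(167) = 166.
Divisors of 166: 1, 2, 83, 166.
Repeated squaring: 160^1 ≡ 160, 160^2 ≡ 49, 160^4 ≡ 63, 160^8 ≡ 128, 160^16 ≡ 18, 160^32 ≡ 157, 160^64 ≡ 100, 160^128 ≡ 147 (mod 167).
Test 160^d mod 167 for each divisor d in increasing order:
160^1 ≡ 160
160^2 ≡ 49
160^83 = 160^64·160^16·160^2·160^1 ≡ 166
160^166 = 160^128·160^32·160^4·160^2 ≡ 1  ← first divisor giving 1
The order is 166.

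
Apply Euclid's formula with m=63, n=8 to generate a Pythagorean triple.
(3905, 1008, 4033)

Euclid's formula: a = m² - n², b = 2mn, c = m² + n²
m = 63, n = 8
a = 63² - 8² = 3969 - 64 = 3905
b = 2 × 63 × 8 = 1008
c = 63² + 8² = 3969 + 64 = 4033
Verification: 3905² + 1008² = 15249025 + 1016064 = 16265089 = 4033² ✓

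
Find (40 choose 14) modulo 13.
3

Using Lucas' theorem:
Write n=40 and k=14 in base 13:
n in base 13: [3, 1]
k in base 13: [1, 1]
C(40,14) mod 13 = ∏ C(n_i, k_i) mod 13
Digit binomials (mod 13): C(3,1) = 3; C(1,1) = 1
Product: 3 × 1 = 3 ≡ 3 (mod 13)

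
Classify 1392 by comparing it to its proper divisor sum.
abundant

Proper divisors of 1392: sum = 1 + 2 + 3 + 4 + 6 + 8 + 12 + 16 + ... + 232 + 348 + 464 + 696 (19 divisors) = 2328
Since 2328 > 1392, 1392 is abundant.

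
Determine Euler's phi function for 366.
120

366 = 2 × 3 × 61
φ(n) = n × ∏(1 - 1/p) for each prime p dividing n
φ(366) = 366 × (1 - 1/2) × (1 - 1/3) × (1 - 1/61) = 120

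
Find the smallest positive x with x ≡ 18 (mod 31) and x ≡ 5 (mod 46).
235

Using Chinese Remainder Theorem:
M = 31 × 46 = 1426
M1 = 46, M2 = 31
y1 = 46^(-1) mod 31 = 29
y2 = 31^(-1) mod 46 = 3
x = (18×46×29 + 5×31×3) mod 1426 = 235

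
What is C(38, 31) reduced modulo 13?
12

Using Lucas' theorem:
Write n=38 and k=31 in base 13:
n in base 13: [2, 12]
k in base 13: [2, 5]
C(38,31) mod 13 = ∏ C(n_i, k_i) mod 13
Digit binomials (mod 13): C(2,2) = 1; C(12,5) = 792 ≡ 12
Product: 1 × 12 = 12 ≡ 12 (mod 13)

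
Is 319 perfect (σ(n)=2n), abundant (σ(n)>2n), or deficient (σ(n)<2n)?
deficient

Proper divisors of 319: sum = 1 + 11 + 29 = 41
Since 41 < 319, 319 is deficient.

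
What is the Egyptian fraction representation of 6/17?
1/3 + 1/51

Greedy algorithm:
6/17: ceiling(17/6) = 3, use 1/3
1/51: ceiling(51/1) = 51, use 1/51
Result: 6/17 = 1/3 + 1/51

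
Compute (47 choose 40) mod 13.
8

Using Lucas' theorem:
Write n=47 and k=40 in base 13:
n in base 13: [3, 8]
k in base 13: [3, 1]
C(47,40) mod 13 = ∏ C(n_i, k_i) mod 13
Digit binomials (mod 13): C(3,3) = 1; C(8,1) = 8
Product: 1 × 8 = 8 ≡ 8 (mod 13)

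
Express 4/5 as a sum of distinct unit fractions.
1/2 + 1/4 + 1/20

Greedy algorithm:
4/5: ceiling(5/4) = 2, use 1/2
3/10: ceiling(10/3) = 4, use 1/4
1/20: ceiling(20/1) = 20, use 1/20
Result: 4/5 = 1/2 + 1/4 + 1/20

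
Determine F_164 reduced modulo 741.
153

Matrix identity: Q^n = [[F_(n+1), F_n], [F_n, F_(n-1)]] with Q = [[1,1],[1,0]].
n = 164 = 10100100₂. Square-and-multiply, entries mod 741:
Q^1 = [[1,1],[1,0]]
Q^2 = (Q^1)² = [[2,1],[1,1]]
Q^5 = (Q^2)²·Q = [[8,5],[5,3]]
Q^10 = (Q^5)² = [[89,55],[55,34]]
Q^20 = (Q^10)² = [[572,96],[96,476]]
Q^41 = (Q^20)²·Q = [[559,727],[727,573]]
Q^82 = (Q^41)² = [[716,454],[454,262]]
Q^164 = (Q^82)² = [[2,153],[153,590]]
F_164 mod 741 = Q^164[0][1] = 153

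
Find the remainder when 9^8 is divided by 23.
13

Repeated squaring. Binary of 8 = 1000.
9^1 ≡ 9 (mod 23); 9^2 ≡ 12 (mod 23); 9^4 ≡ 6 (mod 23); 9^8 ≡ 13 (mod 23)
9^8 = 9^8 ≡ 13 (mod 23)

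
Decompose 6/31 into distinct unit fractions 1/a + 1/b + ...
1/6 + 1/38 + 1/1767

Greedy algorithm:
6/31: ceiling(31/6) = 6, use 1/6
5/186: ceiling(186/5) = 38, use 1/38
1/1767: ceiling(1767/1) = 1767, use 1/1767
Result: 6/31 = 1/6 + 1/38 + 1/1767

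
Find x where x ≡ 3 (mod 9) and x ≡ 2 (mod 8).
66

Using Chinese Remainder Theorem:
M = 9 × 8 = 72
M1 = 8, M2 = 9
y1 = 8^(-1) mod 9 = 8
y2 = 9^(-1) mod 8 = 1
x = (3×8×8 + 2×9×1) mod 72 = 66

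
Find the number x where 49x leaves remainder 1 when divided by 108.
97

gcd(49, 108) = 1, so the inverse exists.
Extended Euclidean algorithm on (108, 49):
108 = 2 × 49 + 10  ⟹  10 = (1)·108 + (-2)·49
49 = 4 × 10 + 9  ⟹  9 = (-4)·108 + (9)·49
10 = 1 × 9 + 1  ⟹  1 = (5)·108 + (-11)·49
So (-11)·49 ≡ 1 (mod 108), i.e. 49^(-1) ≡ -11 ≡ 97 (mod 108).
Check: 49 × 97 = 4753 ≡ 1 (mod 108)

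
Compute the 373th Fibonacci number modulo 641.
449

Matrix identity: Q^n = [[F_(n+1), F_n], [F_n, F_(n-1)]] with Q = [[1,1],[1,0]].
n = 373 = 101110101₂. Square-and-multiply, entries mod 641:
Q^1 = [[1,1],[1,0]]
Q^2 = (Q^1)² = [[2,1],[1,1]]
Q^5 = (Q^2)²·Q = [[8,5],[5,3]]
Q^11 = (Q^5)²·Q = [[144,89],[89,55]]
Q^23 = (Q^11)²·Q = [[216,453],[453,404]]
Q^46 = (Q^23)² = [[593,102],[102,491]]
Q^93 = (Q^46)²·Q = [[204,529],[529,316]]
Q^186 = (Q^93)² = [[316,91],[91,225]]
Q^373 = (Q^186)²·Q = [[323,449],[449,515]]
F_373 mod 641 = Q^373[0][1] = 449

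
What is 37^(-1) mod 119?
74

gcd(37, 119) = 1, so the inverse exists.
Extended Euclidean algorithm on (119, 37):
119 = 3 × 37 + 8  ⟹  8 = (1)·119 + (-3)·37
37 = 4 × 8 + 5  ⟹  5 = (-4)·119 + (13)·37
8 = 1 × 5 + 3  ⟹  3 = (5)·119 + (-16)·37
5 = 1 × 3 + 2  ⟹  2 = (-9)·119 + (29)·37
3 = 1 × 2 + 1  ⟹  1 = (14)·119 + (-45)·37
So (-45)·37 ≡ 1 (mod 119), i.e. 37^(-1) ≡ -45 ≡ 74 (mod 119).
Check: 37 × 74 = 2738 ≡ 1 (mod 119)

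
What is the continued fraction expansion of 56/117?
[0; 2, 11, 5]

Euclidean algorithm steps:
56 = 0 × 117 + 56
117 = 2 × 56 + 5
56 = 11 × 5 + 1
5 = 5 × 1 + 0
Continued fraction: [0; 2, 11, 5]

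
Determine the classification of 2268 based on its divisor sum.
abundant

Proper divisors of 2268: sum = 1 + 2 + 3 + 4 + 6 + 7 + 9 + 12 + ... + 378 + 567 + 756 + 1134 (29 divisors) = 4508
Since 4508 > 2268, 2268 is abundant.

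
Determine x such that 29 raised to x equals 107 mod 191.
20

Baby-step giant-step with step n = ⌈√191⌉ = 14.
Baby steps 29^j mod 191 (j:value) for j=0..13: 0:1, 1:29, 2:77, 3:132, 4:8, 5:41, 6:43, 7:101, 8:64, 9:137, 10:153, 11:44, 12:130, 13:141.
Giant-step multiplier: 29^(-14) ≡ 29^(190-14) = 29^176 ≡ 120 (mod 191).
Giant steps γ_i = 107·120^i mod 191: γ_0=107, γ_1=43 (in table at j=6).
x = i·n + j = 1·14 + 6 = 20.
Check: 29^20 ≡ 107 (mod 191).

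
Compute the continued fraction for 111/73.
[1; 1, 1, 11, 1, 2]

Euclidean algorithm steps:
111 = 1 × 73 + 38
73 = 1 × 38 + 35
38 = 1 × 35 + 3
35 = 11 × 3 + 2
3 = 1 × 2 + 1
2 = 2 × 1 + 0
Continued fraction: [1; 1, 1, 11, 1, 2]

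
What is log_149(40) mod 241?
84

Baby-step giant-step with step n = ⌈√241⌉ = 16.
Baby steps 149^j mod 241 (j:value) for j=0..15: 0:1, 1:149, 2:29, 3:224, 4:118, 5:230, 6:48, 7:163, 8:187, 9:148, 10:121, 11:195, 12:135, 13:112, 14:59, 15:115.
Giant-step multiplier: 149^(-16) ≡ 149^(240-16) = 149^224 ≡ 231 (mod 241).
Giant steps γ_i = 40·231^i mod 241: γ_0=40, γ_1=82, γ_2=144, γ_3=6, γ_4=181, γ_5=118 (in table at j=4).
x = i·n + j = 5·16 + 4 = 84.
Check: 149^84 ≡ 40 (mod 241).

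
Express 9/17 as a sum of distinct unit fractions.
1/2 + 1/34

Greedy algorithm:
9/17: ceiling(17/9) = 2, use 1/2
1/34: ceiling(34/1) = 34, use 1/34
Result: 9/17 = 1/2 + 1/34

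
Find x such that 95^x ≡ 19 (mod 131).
55

Baby-step giant-step with step n = ⌈√131⌉ = 12.
Baby steps 95^j mod 131 (j:value) for j=0..11: 0:1, 1:95, 2:117, 3:111, 4:65, 5:18, 6:7, 7:10, 8:33, 9:122, 10:62, 11:126.
Giant-step multiplier: 95^(-12) ≡ 95^(130-12) = 95^118 ≡ 123 (mod 131).
Giant steps γ_i = 19·123^i mod 131: γ_0=19, γ_1=110, γ_2=37, γ_3=97, γ_4=10 (in table at j=7).
x = i·n + j = 4·12 + 7 = 55.
Check: 95^55 ≡ 19 (mod 131).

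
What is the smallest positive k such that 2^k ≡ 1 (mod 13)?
12

13 is prime, so ord(2) divides φ(13) = 12.
Divisors of 12: 1, 2, 3, 4, 6, 12.
Repeated squaring: 2^1 ≡ 2, 2^2 ≡ 4, 2^4 ≡ 3, 2^8 ≡ 9 (mod 13).
Test 2^d mod 13 for each divisor d in increasing order:
2^1 ≡ 2
2^2 ≡ 4
2^3 = 2^2·2^1 ≡ 8
2^4 ≡ 3
2^6 = 2^4·2^2 ≡ 12
2^12 = 2^8·2^4 ≡ 1  ← first divisor giving 1
The order is 12.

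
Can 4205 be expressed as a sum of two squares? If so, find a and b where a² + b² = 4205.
19² + 62² (a=19, b=62)

Factorization: 4205 = 5 × 29^2
By Fermat: n is sum of two squares iff every prime p ≡ 3 (mod 4) appears to even power.
All primes ≡ 3 (mod 4) appear to even power.
Search a = 0, 1, 2, … for 4205 - a² a perfect square: first hit at a = 19: 4205 - 361 = 3844 = 62².
4205 = 19² + 62² = 361 + 3844 ✓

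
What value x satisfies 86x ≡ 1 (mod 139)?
118

gcd(86, 139) = 1, so the inverse exists.
Extended Euclidean algorithm on (139, 86):
139 = 1 × 86 + 53  ⟹  53 = (1)·139 + (-1)·86
86 = 1 × 53 + 33  ⟹  33 = (-1)·139 + (2)·86
53 = 1 × 33 + 20  ⟹  20 = (2)·139 + (-3)·86
33 = 1 × 20 + 13  ⟹  13 = (-3)·139 + (5)·86
20 = 1 × 13 + 7  ⟹  7 = (5)·139 + (-8)·86
13 = 1 × 7 + 6  ⟹  6 = (-8)·139 + (13)·86
7 = 1 × 6 + 1  ⟹  1 = (13)·139 + (-21)·86
So (-21)·86 ≡ 1 (mod 139), i.e. 86^(-1) ≡ -21 ≡ 118 (mod 139).
Check: 86 × 118 = 10148 ≡ 1 (mod 139)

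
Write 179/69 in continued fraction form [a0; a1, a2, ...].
[2; 1, 1, 2, 6, 2]

Euclidean algorithm steps:
179 = 2 × 69 + 41
69 = 1 × 41 + 28
41 = 1 × 28 + 13
28 = 2 × 13 + 2
13 = 6 × 2 + 1
2 = 2 × 1 + 0
Continued fraction: [2; 1, 1, 2, 6, 2]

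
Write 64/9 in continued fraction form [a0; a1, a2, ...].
[7; 9]

Euclidean algorithm steps:
64 = 7 × 9 + 1
9 = 9 × 1 + 0
Continued fraction: [7; 9]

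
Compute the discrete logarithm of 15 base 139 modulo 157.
133

Baby-step giant-step with step n = ⌈√157⌉ = 13.
Baby steps 139^j mod 157 (j:value) for j=0..12: 0:1, 1:139, 2:10, 3:134, 4:100, 5:84, 6:58, 7:55, 8:109, 9:79, 10:148, 11:5, 12:67.
Giant-step multiplier: 139^(-13) ≡ 139^(156-13) = 139^143 ≡ 22 (mod 157).
Giant steps γ_i = 15·22^i mod 157: γ_0=15, γ_1=16, γ_2=38, γ_3=51, γ_4=23, γ_5=35, γ_6=142, γ_7=141, γ_8=119, γ_9=106, γ_10=134 (in table at j=3).
x = i·n + j = 10·13 + 3 = 133.
Check: 139^133 ≡ 15 (mod 157).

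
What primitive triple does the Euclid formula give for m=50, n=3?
(2491, 300, 2509)

Euclid's formula: a = m² - n², b = 2mn, c = m² + n²
m = 50, n = 3
a = 50² - 3² = 2500 - 9 = 2491
b = 2 × 50 × 3 = 300
c = 50² + 3² = 2500 + 9 = 2509
Verification: 2491² + 300² = 6205081 + 90000 = 6295081 = 2509² ✓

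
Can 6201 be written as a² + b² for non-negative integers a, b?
24² + 75² (a=24, b=75)

Factorization: 6201 = 3^2 × 13 × 53
By Fermat: n is sum of two squares iff every prime p ≡ 3 (mod 4) appears to even power.
All primes ≡ 3 (mod 4) appear to even power.
Search a = 0, 1, 2, … for 6201 - a² a perfect square: first hit at a = 24: 6201 - 576 = 5625 = 75².
6201 = 24² + 75² = 576 + 5625 ✓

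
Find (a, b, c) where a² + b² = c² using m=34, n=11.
(1035, 748, 1277)

Euclid's formula: a = m² - n², b = 2mn, c = m² + n²
m = 34, n = 11
a = 34² - 11² = 1156 - 121 = 1035
b = 2 × 34 × 11 = 748
c = 34² + 11² = 1156 + 121 = 1277
Verification: 1035² + 748² = 1071225 + 559504 = 1630729 = 1277² ✓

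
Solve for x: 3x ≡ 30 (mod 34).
x ≡ 10 (mod 34)

gcd(3, 34) = 1, which divides 30, so solutions exist.
Find 3^(-1) mod 34 by the extended Euclidean algorithm:
34 = 11 × 3 + 1  ⟹  1 = (1)·34 + (-11)·3
So (-11)·3 ≡ 1 (mod 34), i.e. 3^(-1) ≡ -11 ≡ 23 (mod 34).
x ≡ 23 × 30 = 690 ≡ 10 (mod 34).
Check: 3 × 10 = 30 ≡ 30 (mod 34).
Unique solution: x ≡ 10 (mod 34)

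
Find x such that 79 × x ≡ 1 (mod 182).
53

gcd(79, 182) = 1, so the inverse exists.
Extended Euclidean algorithm on (182, 79):
182 = 2 × 79 + 24  ⟹  24 = (1)·182 + (-2)·79
79 = 3 × 24 + 7  ⟹  7 = (-3)·182 + (7)·79
24 = 3 × 7 + 3  ⟹  3 = (10)·182 + (-23)·79
7 = 2 × 3 + 1  ⟹  1 = (-23)·182 + (53)·79
So (53)·79 ≡ 1 (mod 182), i.e. 79^(-1) ≡ 53 (mod 182).
Check: 79 × 53 = 4187 ≡ 1 (mod 182)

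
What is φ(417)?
276

417 = 3 × 139
φ(n) = n × ∏(1 - 1/p) for each prime p dividing n
φ(417) = 417 × (1 - 1/3) × (1 - 1/139) = 276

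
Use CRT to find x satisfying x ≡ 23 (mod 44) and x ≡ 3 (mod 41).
331

Using Chinese Remainder Theorem:
M = 44 × 41 = 1804
M1 = 41, M2 = 44
y1 = 41^(-1) mod 44 = 29
y2 = 44^(-1) mod 41 = 14
x = (23×41×29 + 3×44×14) mod 1804 = 331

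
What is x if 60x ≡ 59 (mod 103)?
x ≡ 13 (mod 103)

gcd(60, 103) = 1, which divides 59, so solutions exist.
Find 60^(-1) mod 103 by the extended Euclidean algorithm:
103 = 1 × 60 + 43  ⟹  43 = (1)·103 + (-1)·60
60 = 1 × 43 + 17  ⟹  17 = (-1)·103 + (2)·60
43 = 2 × 17 + 9  ⟹  9 = (3)·103 + (-5)·60
17 = 1 × 9 + 8  ⟹  8 = (-4)·103 + (7)·60
9 = 1 × 8 + 1  ⟹  1 = (7)·103 + (-12)·60
So (-12)·60 ≡ 1 (mod 103), i.e. 60^(-1) ≡ -12 ≡ 91 (mod 103).
x ≡ 91 × 59 = 5369 ≡ 13 (mod 103).
Check: 60 × 13 = 780 ≡ 59 (mod 103).
Unique solution: x ≡ 13 (mod 103)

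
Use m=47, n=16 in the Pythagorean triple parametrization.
(1953, 1504, 2465)

Euclid's formula: a = m² - n², b = 2mn, c = m² + n²
m = 47, n = 16
a = 47² - 16² = 2209 - 256 = 1953
b = 2 × 47 × 16 = 1504
c = 47² + 16² = 2209 + 256 = 2465
Verification: 1953² + 1504² = 3814209 + 2262016 = 6076225 = 2465² ✓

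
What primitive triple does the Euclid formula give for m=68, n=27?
(3895, 3672, 5353)

Euclid's formula: a = m² - n², b = 2mn, c = m² + n²
m = 68, n = 27
a = 68² - 27² = 4624 - 729 = 3895
b = 2 × 68 × 27 = 3672
c = 68² + 27² = 4624 + 729 = 5353
Verification: 3895² + 3672² = 15171025 + 13483584 = 28654609 = 5353² ✓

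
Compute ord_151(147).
30

151 is prime, so ord(147) divides φ(151) = 150.
Divisors of 150: 1, 2, 3, 5, 6, 10, 15, 25, 30, 50, 75, 150.
Repeated squaring: 147^1 ≡ 147, 147^2 ≡ 16, 147^4 ≡ 105, 147^8 ≡ 2, 147^16 ≡ 4, 147^32 ≡ 16, 147^64 ≡ 105, 147^128 ≡ 2 (mod 151).
Test 147^d mod 151 for each divisor d in increasing order:
147^1 ≡ 147
147^2 ≡ 16
147^3 = 147^2·147^1 ≡ 87
147^5 = 147^4·147^1 ≡ 33
147^6 = 147^4·147^2 ≡ 19
147^10 = 147^8·147^2 ≡ 32
147^15 = 147^8·147^4·147^2·147^1 ≡ 150
147^25 = 147^16·147^8·147^1 ≡ 119
147^30 = 147^16·147^8·147^4·147^2 ≡ 1  ← first divisor giving 1
The order is 30.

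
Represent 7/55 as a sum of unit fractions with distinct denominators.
1/8 + 1/440

Greedy algorithm:
7/55: ceiling(55/7) = 8, use 1/8
1/440: ceiling(440/1) = 440, use 1/440
Result: 7/55 = 1/8 + 1/440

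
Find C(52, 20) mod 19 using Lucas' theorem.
9

Using Lucas' theorem:
Write n=52 and k=20 in base 19:
n in base 19: [2, 14]
k in base 19: [1, 1]
C(52,20) mod 19 = ∏ C(n_i, k_i) mod 19
Digit binomials (mod 19): C(2,1) = 2; C(14,1) = 14
Product: 2 × 14 = 28 ≡ 9 (mod 19)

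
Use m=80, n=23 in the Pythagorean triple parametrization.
(5871, 3680, 6929)

Euclid's formula: a = m² - n², b = 2mn, c = m² + n²
m = 80, n = 23
a = 80² - 23² = 6400 - 529 = 5871
b = 2 × 80 × 23 = 3680
c = 80² + 23² = 6400 + 529 = 6929
Verification: 5871² + 3680² = 34468641 + 13542400 = 48011041 = 6929² ✓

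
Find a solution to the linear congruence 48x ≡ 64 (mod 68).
x ≡ 7 (mod 17)

gcd(48, 68) = 4, which divides 64, so solutions exist.
Divide through by 4: 12x ≡ 16 (mod 17).
Find 12^(-1) mod 17 by the extended Euclidean algorithm:
17 = 1 × 12 + 5  ⟹  5 = (1)·17 + (-1)·12
12 = 2 × 5 + 2  ⟹  2 = (-2)·17 + (3)·12
5 = 2 × 2 + 1  ⟹  1 = (5)·17 + (-7)·12
So (-7)·12 ≡ 1 (mod 17), i.e. 12^(-1) ≡ -7 ≡ 10 (mod 17).
x ≡ 10 × 16 = 160 ≡ 7 (mod 17).
Check: 48 × 7 = 336 ≡ 64 (mod 68).
x ≡ 7 (mod 17), giving 4 solutions mod 68.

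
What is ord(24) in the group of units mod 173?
86

173 is prime, so ord(24) divides φ(173) = 172.
Divisors of 172: 1, 2, 4, 43, 86, 172.
Repeated squaring: 24^1 ≡ 24, 24^2 ≡ 57, 24^4 ≡ 135, 24^8 ≡ 60, 24^16 ≡ 140, 24^32 ≡ 51, 24^64 ≡ 6, 24^128 ≡ 36 (mod 173).
Test 24^d mod 173 for each divisor d in increasing order:
24^1 ≡ 24
24^2 ≡ 57
24^4 ≡ 135
24^43 = 24^32·24^8·24^2·24^1 ≡ 172
24^86 = 24^64·24^16·24^4·24^2 ≡ 1  ← first divisor giving 1
The order is 86.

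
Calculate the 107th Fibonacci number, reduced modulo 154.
145

Matrix identity: Q^n = [[F_(n+1), F_n], [F_n, F_(n-1)]] with Q = [[1,1],[1,0]].
n = 107 = 1101011₂. Square-and-multiply, entries mod 154:
Q^1 = [[1,1],[1,0]]
Q^3 = (Q^1)²·Q = [[3,2],[2,1]]
Q^6 = (Q^3)² = [[13,8],[8,5]]
Q^13 = (Q^6)²·Q = [[69,79],[79,144]]
Q^26 = (Q^13)² = [[68,41],[41,27]]
Q^53 = (Q^26)²·Q = [[36,145],[145,45]]
Q^107 = (Q^53)²·Q = [[32,145],[145,41]]
F_107 mod 154 = Q^107[0][1] = 145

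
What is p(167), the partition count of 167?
207890420102

p(n) counts ways to write n as a sum of positive integers (order ignored).
Euler's pentagonal recurrence: p(k) = p(k-1) + p(k-2) - p(k-5) - p(k-7) + p(k-12) + p(k-15) - ... (offsets j(3j∓1)/2, signs ++--, p(0)=1, p(<0)=0).
DP table for k = 0..166: p(0)=1, p(1)=1, p(2)=2, p(3)=3, p(4)=5, p(5)=7, p(6)=11, p(7)=15, p(8)=22, p(9)=30, p(10)=42, p(11)=56, p(12)=77, p(13)=101, p(14)=135, p(15)=176, p(16)=231, p(17)=297, p(18)=385, p(19)=490, p(20)=627, p(21)=792, p(22)=1002, p(23)=1255, p(24)=1575, p(25)=1958, p(26)=2436, p(27)=3010, p(28)=3718, p(29)=4565, p(30)=5604, p(31)=6842, p(32)=8349, p(33)=10143, p(34)=12310, p(35)=14883, p(36)=17977, p(37)=21637, p(38)=26015, p(39)=31185, p(40)=37338, p(41)=44583, p(42)=53174, p(43)=63261, p(44)=75175, p(45)=89134, p(46)=105558, p(47)=124754, p(48)=147273, p(49)=173525, p(50)=204226, p(51)=239943, p(52)=281589, p(53)=329931, p(54)=386155, p(55)=451276, p(56)=526823, p(57)=614154, p(58)=715220, p(59)=831820, p(60)=966467, p(61)=1121505, p(62)=1300156, p(63)=1505499, p(64)=1741630, p(65)=2012558, p(66)=2323520, p(67)=2679689, p(68)=3087735, p(69)=3554345, p(70)=4087968, p(71)=4697205, p(72)=5392783, p(73)=6185689, p(74)=7089500, p(75)=8118264, p(76)=9289091, p(77)=10619863, p(78)=12132164, p(79)=13848650, p(80)=15796476, p(81)=18004327, p(82)=20506255, p(83)=23338469, p(84)=26543660, p(85)=30167357, p(86)=34262962, p(87)=38887673, p(88)=44108109, p(89)=49995925, p(90)=56634173, p(91)=64112359, p(92)=72533807, p(93)=82010177, p(94)=92669720, p(95)=104651419, p(96)=118114304, p(97)=133230930, p(98)=150198136, p(99)=169229875, p(100)=190569292, p(101)=214481126, p(102)=241265379, p(103)=271248950, p(104)=304801365, p(105)=342325709, p(106)=384276336, p(107)=431149389, p(108)=483502844, p(109)=541946240, p(110)=607163746, p(111)=679903203, p(112)=761002156, p(113)=851376628, p(114)=952050665, p(115)=1064144451, p(116)=1188908248, p(117)=1327710076, p(118)=1482074143, p(119)=1653668665, p(120)=1844349560, p(121)=2056148051, p(122)=2291320912, p(123)=2552338241, p(124)=2841940500, p(125)=3163127352, p(126)=3519222692, p(127)=3913864295, p(128)=4351078600, p(129)=4835271870, p(130)=5371315400, p(131)=5964539504, p(132)=6620830889, p(133)=7346629512, p(134)=8149040695, p(135)=9035836076, p(136)=10015581680, p(137)=11097645016, p(138)=12292341831, p(139)=13610949895, p(140)=15065878135, p(141)=16670689208, p(142)=18440293320, p(143)=20390982757, p(144)=22540654445, p(145)=24908858009, p(146)=27517052599, p(147)=30388671978, p(148)=33549419497, p(149)=37027355200, p(150)=40853235313, p(151)=45060624582, p(152)=49686288421, p(153)=54770336324, p(154)=60356673280, p(155)=66493182097, p(156)=73232243759, p(157)=80630964769, p(158)=88751778802, p(159)=97662728555, p(160)=107438159466, p(161)=118159068427, p(162)=129913904637, p(163)=142798995930, p(164)=156919475295, p(165)=172389800255, p(166)=189334822579.
Final step: p(167) = p(166) + p(165) - p(162) - p(160) + p(155) + p(152) - p(145) - p(141) + p(132) + p(127) - p(116) - p(110) + p(97) + p(90) - p(75) - p(67) + p(50) + p(41) - p(22) - p(12)
= 189334822579 + 172389800255 - 129913904637 - 107438159466 + 66493182097 + 49686288421 - 24908858009 - 16670689208 + 6620830889 + 3913864295 - 1188908248 - 607163746 + 133230930 + 56634173 - 8118264 - 2679689 + 204226 + 44583 - 1002 - 77
= 207890420102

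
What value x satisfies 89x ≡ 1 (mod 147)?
38

gcd(89, 147) = 1, so the inverse exists.
Extended Euclidean algorithm on (147, 89):
147 = 1 × 89 + 58  ⟹  58 = (1)·147 + (-1)·89
89 = 1 × 58 + 31  ⟹  31 = (-1)·147 + (2)·89
58 = 1 × 31 + 27  ⟹  27 = (2)·147 + (-3)·89
31 = 1 × 27 + 4  ⟹  4 = (-3)·147 + (5)·89
27 = 6 × 4 + 3  ⟹  3 = (20)·147 + (-33)·89
4 = 1 × 3 + 1  ⟹  1 = (-23)·147 + (38)·89
So (38)·89 ≡ 1 (mod 147), i.e. 89^(-1) ≡ 38 (mod 147).
Check: 89 × 38 = 3382 ≡ 1 (mod 147)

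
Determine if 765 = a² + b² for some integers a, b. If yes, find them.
6² + 27² (a=6, b=27)

Factorization: 765 = 3^2 × 5 × 17
By Fermat: n is sum of two squares iff every prime p ≡ 3 (mod 4) appears to even power.
All primes ≡ 3 (mod 4) appear to even power.
Search a = 0, 1, 2, … for 765 - a² a perfect square: first hit at a = 6: 765 - 36 = 729 = 27².
765 = 6² + 27² = 36 + 729 ✓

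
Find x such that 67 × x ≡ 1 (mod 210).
163

gcd(67, 210) = 1, so the inverse exists.
Extended Euclidean algorithm on (210, 67):
210 = 3 × 67 + 9  ⟹  9 = (1)·210 + (-3)·67
67 = 7 × 9 + 4  ⟹  4 = (-7)·210 + (22)·67
9 = 2 × 4 + 1  ⟹  1 = (15)·210 + (-47)·67
So (-47)·67 ≡ 1 (mod 210), i.e. 67^(-1) ≡ -47 ≡ 163 (mod 210).
Check: 67 × 163 = 10921 ≡ 1 (mod 210)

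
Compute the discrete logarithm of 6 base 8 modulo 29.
2

Baby-step giant-step with step n = ⌈√29⌉ = 6.
Baby steps 8^j mod 29 (j:value) for j=0..5: 0:1, 1:8, 2:6, 3:19, 4:7, 5:27.
h = 6 is already in the table at j=2, so x = 2.
Check: 8^2 ≡ 6 (mod 29).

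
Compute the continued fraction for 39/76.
[0; 1, 1, 18, 2]

Euclidean algorithm steps:
39 = 0 × 76 + 39
76 = 1 × 39 + 37
39 = 1 × 37 + 2
37 = 18 × 2 + 1
2 = 2 × 1 + 0
Continued fraction: [0; 1, 1, 18, 2]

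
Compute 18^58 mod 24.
0

Repeated squaring. Binary of 58 = 111010.
18^1 ≡ 18 (mod 24); 18^2 ≡ 12 (mod 24); 18^4 ≡ 0 (mod 24); 18^8 ≡ 0 (mod 24); 18^16 ≡ 0 (mod 24); 18^32 ≡ 0 (mod 24)
18^58 = 18^2 × 18^8 × 18^16 × 18^32 ≡ 0 (mod 24)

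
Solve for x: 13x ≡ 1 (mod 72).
61

gcd(13, 72) = 1, so the inverse exists.
Extended Euclidean algorithm on (72, 13):
72 = 5 × 13 + 7  ⟹  7 = (1)·72 + (-5)·13
13 = 1 × 7 + 6  ⟹  6 = (-1)·72 + (6)·13
7 = 1 × 6 + 1  ⟹  1 = (2)·72 + (-11)·13
So (-11)·13 ≡ 1 (mod 72), i.e. 13^(-1) ≡ -11 ≡ 61 (mod 72).
Check: 13 × 61 = 793 ≡ 1 (mod 72)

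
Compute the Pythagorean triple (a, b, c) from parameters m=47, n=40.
(609, 3760, 3809)

Euclid's formula: a = m² - n², b = 2mn, c = m² + n²
m = 47, n = 40
a = 47² - 40² = 2209 - 1600 = 609
b = 2 × 47 × 40 = 3760
c = 47² + 40² = 2209 + 1600 = 3809
Verification: 609² + 3760² = 370881 + 14137600 = 14508481 = 3809² ✓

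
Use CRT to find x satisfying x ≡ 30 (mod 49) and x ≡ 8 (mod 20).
128

Using Chinese Remainder Theorem:
M = 49 × 20 = 980
M1 = 20, M2 = 49
y1 = 20^(-1) mod 49 = 27
y2 = 49^(-1) mod 20 = 9
x = (30×20×27 + 8×49×9) mod 980 = 128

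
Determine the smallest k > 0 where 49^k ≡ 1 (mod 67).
33

67 is prime, so ord(49) divides φ(67) = 66.
Divisors of 66: 1, 2, 3, 6, 11, 22, 33, 66.
Repeated squaring: 49^1 ≡ 49, 49^2 ≡ 56, 49^4 ≡ 54, 49^8 ≡ 35, 49^16 ≡ 19, 49^32 ≡ 26, 49^64 ≡ 6 (mod 67).
Test 49^d mod 67 for each divisor d in increasing order:
49^1 ≡ 49
49^2 ≡ 56
49^3 = 49^2·49^1 ≡ 64
49^6 = 49^4·49^2 ≡ 9
49^11 = 49^8·49^2·49^1 ≡ 29
49^22 = 49^16·49^4·49^2 ≡ 37
49^33 = 49^32·49^1 ≡ 1  ← first divisor giving 1
The order is 33.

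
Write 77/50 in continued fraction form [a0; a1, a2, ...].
[1; 1, 1, 5, 1, 3]

Euclidean algorithm steps:
77 = 1 × 50 + 27
50 = 1 × 27 + 23
27 = 1 × 23 + 4
23 = 5 × 4 + 3
4 = 1 × 3 + 1
3 = 3 × 1 + 0
Continued fraction: [1; 1, 1, 5, 1, 3]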